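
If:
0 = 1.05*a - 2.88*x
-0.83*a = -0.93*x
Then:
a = 0.00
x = 0.00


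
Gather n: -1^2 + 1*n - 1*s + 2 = n - s + 1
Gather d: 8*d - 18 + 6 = 8*d - 12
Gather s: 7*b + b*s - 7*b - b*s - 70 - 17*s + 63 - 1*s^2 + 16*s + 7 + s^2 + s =0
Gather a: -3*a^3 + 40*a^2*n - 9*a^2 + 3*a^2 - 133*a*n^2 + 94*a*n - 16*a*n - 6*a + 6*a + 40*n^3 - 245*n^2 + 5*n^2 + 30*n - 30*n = -3*a^3 + a^2*(40*n - 6) + a*(-133*n^2 + 78*n) + 40*n^3 - 240*n^2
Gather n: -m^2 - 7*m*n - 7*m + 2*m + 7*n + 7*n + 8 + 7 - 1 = -m^2 - 5*m + n*(14 - 7*m) + 14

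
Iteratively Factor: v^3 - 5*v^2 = (v)*(v^2 - 5*v) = v^2*(v - 5)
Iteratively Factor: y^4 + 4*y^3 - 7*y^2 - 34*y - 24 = (y + 2)*(y^3 + 2*y^2 - 11*y - 12) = (y - 3)*(y + 2)*(y^2 + 5*y + 4) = (y - 3)*(y + 1)*(y + 2)*(y + 4)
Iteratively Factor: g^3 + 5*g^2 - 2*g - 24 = (g + 4)*(g^2 + g - 6) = (g - 2)*(g + 4)*(g + 3)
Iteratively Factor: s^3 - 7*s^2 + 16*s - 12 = (s - 3)*(s^2 - 4*s + 4) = (s - 3)*(s - 2)*(s - 2)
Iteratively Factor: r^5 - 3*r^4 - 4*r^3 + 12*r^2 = (r + 2)*(r^4 - 5*r^3 + 6*r^2) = r*(r + 2)*(r^3 - 5*r^2 + 6*r) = r*(r - 3)*(r + 2)*(r^2 - 2*r) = r*(r - 3)*(r - 2)*(r + 2)*(r)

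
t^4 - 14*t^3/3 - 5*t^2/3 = t^2*(t - 5)*(t + 1/3)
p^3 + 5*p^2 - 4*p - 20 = (p - 2)*(p + 2)*(p + 5)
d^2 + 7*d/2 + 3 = (d + 3/2)*(d + 2)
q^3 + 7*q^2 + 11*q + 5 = (q + 1)^2*(q + 5)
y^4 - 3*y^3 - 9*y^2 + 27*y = y*(y - 3)^2*(y + 3)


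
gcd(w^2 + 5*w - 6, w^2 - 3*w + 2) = w - 1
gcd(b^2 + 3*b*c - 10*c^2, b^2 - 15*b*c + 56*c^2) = 1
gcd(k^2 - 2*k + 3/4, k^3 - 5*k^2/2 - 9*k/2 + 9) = k - 3/2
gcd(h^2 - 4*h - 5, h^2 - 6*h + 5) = h - 5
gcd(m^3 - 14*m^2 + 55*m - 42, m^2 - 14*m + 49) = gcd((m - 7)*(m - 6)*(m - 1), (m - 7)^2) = m - 7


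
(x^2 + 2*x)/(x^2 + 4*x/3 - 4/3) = 3*x/(3*x - 2)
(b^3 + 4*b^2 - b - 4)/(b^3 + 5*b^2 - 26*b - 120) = (b^2 - 1)/(b^2 + b - 30)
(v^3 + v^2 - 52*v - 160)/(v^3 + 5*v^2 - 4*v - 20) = (v^2 - 4*v - 32)/(v^2 - 4)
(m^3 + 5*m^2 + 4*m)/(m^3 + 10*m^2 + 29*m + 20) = m/(m + 5)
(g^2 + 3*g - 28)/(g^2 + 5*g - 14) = (g - 4)/(g - 2)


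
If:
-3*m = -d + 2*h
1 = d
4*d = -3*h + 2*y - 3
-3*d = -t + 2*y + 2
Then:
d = 1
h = 2*y/3 - 7/3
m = 17/9 - 4*y/9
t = 2*y + 5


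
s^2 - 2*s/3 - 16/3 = (s - 8/3)*(s + 2)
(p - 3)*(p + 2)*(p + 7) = p^3 + 6*p^2 - 13*p - 42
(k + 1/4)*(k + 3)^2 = k^3 + 25*k^2/4 + 21*k/2 + 9/4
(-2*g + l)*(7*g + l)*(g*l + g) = -14*g^3*l - 14*g^3 + 5*g^2*l^2 + 5*g^2*l + g*l^3 + g*l^2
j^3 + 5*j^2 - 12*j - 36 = (j - 3)*(j + 2)*(j + 6)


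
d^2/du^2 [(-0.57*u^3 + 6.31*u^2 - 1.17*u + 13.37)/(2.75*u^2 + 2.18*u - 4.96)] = (-114.320486*u^3 + 1160.053926*u^2 + 301.028628*u + 776.983016)/(20.796875*u^6 + 49.45875*u^5 - 73.3227*u^4 - 168.050968*u^3 + 132.247488*u^2 + 160.894464*u - 122.023936)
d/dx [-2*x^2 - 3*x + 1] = -4*x - 3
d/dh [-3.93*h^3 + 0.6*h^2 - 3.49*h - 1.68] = -11.79*h^2 + 1.2*h - 3.49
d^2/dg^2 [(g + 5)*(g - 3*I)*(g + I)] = 6*g + 10 - 4*I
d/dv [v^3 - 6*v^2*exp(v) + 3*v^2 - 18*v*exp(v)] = -6*v^2*exp(v) + 3*v^2 - 30*v*exp(v) + 6*v - 18*exp(v)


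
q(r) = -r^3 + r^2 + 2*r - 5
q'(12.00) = -406.00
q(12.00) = -1565.00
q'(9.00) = -223.00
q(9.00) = -635.00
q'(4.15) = -41.37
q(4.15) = -50.95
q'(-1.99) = -13.86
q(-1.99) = 2.86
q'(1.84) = -4.48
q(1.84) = -4.16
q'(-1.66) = -9.59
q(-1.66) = -0.99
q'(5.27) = -70.78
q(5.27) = -113.05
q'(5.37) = -73.77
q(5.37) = -120.28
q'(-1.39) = -6.58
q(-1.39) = -3.16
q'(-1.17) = -4.45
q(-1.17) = -4.37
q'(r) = -3*r^2 + 2*r + 2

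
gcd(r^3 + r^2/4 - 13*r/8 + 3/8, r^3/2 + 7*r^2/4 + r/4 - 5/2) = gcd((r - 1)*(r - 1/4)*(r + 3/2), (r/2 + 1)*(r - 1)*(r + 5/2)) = r - 1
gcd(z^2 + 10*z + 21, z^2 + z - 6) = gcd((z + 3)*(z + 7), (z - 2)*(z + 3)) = z + 3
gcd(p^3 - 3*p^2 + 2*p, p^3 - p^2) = p^2 - p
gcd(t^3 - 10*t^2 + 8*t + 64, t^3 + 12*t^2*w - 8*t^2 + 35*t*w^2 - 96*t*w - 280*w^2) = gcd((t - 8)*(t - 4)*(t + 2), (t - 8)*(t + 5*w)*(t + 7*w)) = t - 8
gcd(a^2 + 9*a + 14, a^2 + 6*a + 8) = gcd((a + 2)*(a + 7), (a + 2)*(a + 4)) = a + 2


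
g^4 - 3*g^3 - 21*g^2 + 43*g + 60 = (g - 5)*(g - 3)*(g + 1)*(g + 4)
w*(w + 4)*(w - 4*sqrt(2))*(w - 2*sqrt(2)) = w^4 - 6*sqrt(2)*w^3 + 4*w^3 - 24*sqrt(2)*w^2 + 16*w^2 + 64*w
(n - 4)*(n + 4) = n^2 - 16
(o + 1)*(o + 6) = o^2 + 7*o + 6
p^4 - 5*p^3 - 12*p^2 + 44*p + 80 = (p - 5)*(p - 4)*(p + 2)^2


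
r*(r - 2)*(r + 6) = r^3 + 4*r^2 - 12*r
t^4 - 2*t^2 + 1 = (t - 1)^2*(t + 1)^2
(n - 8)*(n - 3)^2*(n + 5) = n^4 - 9*n^3 - 13*n^2 + 213*n - 360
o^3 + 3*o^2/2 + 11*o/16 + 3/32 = (o + 1/4)*(o + 1/2)*(o + 3/4)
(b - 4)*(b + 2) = b^2 - 2*b - 8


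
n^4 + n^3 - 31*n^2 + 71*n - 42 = (n - 3)*(n - 2)*(n - 1)*(n + 7)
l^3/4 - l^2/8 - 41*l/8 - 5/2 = (l/4 + 1)*(l - 5)*(l + 1/2)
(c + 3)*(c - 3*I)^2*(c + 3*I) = c^4 + 3*c^3 - 3*I*c^3 + 9*c^2 - 9*I*c^2 + 27*c - 27*I*c - 81*I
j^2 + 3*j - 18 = (j - 3)*(j + 6)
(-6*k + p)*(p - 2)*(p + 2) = -6*k*p^2 + 24*k + p^3 - 4*p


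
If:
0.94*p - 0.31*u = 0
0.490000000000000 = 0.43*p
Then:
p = 1.14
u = 3.46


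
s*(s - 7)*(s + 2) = s^3 - 5*s^2 - 14*s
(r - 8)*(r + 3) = r^2 - 5*r - 24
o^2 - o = o*(o - 1)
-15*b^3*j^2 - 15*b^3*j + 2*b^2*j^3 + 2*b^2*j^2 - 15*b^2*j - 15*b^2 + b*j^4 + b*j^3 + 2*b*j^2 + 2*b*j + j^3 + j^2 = (-3*b + j)*(5*b + j)*(j + 1)*(b*j + 1)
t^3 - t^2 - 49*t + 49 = (t - 7)*(t - 1)*(t + 7)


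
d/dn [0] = 0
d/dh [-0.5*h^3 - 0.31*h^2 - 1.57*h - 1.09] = -1.5*h^2 - 0.62*h - 1.57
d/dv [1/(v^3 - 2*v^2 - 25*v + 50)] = (-3*v^2 + 4*v + 25)/(v^3 - 2*v^2 - 25*v + 50)^2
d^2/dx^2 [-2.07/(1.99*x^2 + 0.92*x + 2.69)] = (16.394814*x^2 + 7.579512*x - 2.07*(3.98*x + 0.92)*(7.96*x + 1.84) + 22.161834)/(1.99*x^2 + 0.92*x + 2.69)^3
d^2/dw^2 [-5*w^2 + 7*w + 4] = -10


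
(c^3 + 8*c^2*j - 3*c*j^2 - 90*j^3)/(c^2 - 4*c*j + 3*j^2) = (c^2 + 11*c*j + 30*j^2)/(c - j)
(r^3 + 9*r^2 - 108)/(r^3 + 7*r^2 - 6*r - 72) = (r + 6)/(r + 4)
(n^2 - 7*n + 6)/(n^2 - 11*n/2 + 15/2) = 2*(n^2 - 7*n + 6)/(2*n^2 - 11*n + 15)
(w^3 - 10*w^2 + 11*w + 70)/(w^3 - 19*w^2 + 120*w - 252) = (w^2 - 3*w - 10)/(w^2 - 12*w + 36)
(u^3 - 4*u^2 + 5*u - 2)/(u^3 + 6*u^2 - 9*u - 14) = (u^2 - 2*u + 1)/(u^2 + 8*u + 7)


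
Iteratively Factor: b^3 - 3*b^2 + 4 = (b - 2)*(b^2 - b - 2) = (b - 2)^2*(b + 1)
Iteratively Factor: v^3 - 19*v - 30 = (v + 2)*(v^2 - 2*v - 15) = (v + 2)*(v + 3)*(v - 5)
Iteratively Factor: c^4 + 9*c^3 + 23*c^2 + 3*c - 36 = (c - 1)*(c^3 + 10*c^2 + 33*c + 36) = (c - 1)*(c + 3)*(c^2 + 7*c + 12) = (c - 1)*(c + 3)^2*(c + 4)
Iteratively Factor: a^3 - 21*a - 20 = (a + 4)*(a^2 - 4*a - 5) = (a - 5)*(a + 4)*(a + 1)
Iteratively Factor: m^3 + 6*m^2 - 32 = (m - 2)*(m^2 + 8*m + 16) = (m - 2)*(m + 4)*(m + 4)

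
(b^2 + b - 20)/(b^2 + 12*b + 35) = (b - 4)/(b + 7)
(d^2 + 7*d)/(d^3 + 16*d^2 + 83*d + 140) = d/(d^2 + 9*d + 20)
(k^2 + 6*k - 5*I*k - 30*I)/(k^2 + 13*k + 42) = (k - 5*I)/(k + 7)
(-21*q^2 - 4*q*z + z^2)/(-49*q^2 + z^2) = (3*q + z)/(7*q + z)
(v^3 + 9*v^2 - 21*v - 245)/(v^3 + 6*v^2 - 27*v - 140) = (v + 7)/(v + 4)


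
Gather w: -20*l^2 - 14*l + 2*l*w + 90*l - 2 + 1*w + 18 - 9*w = -20*l^2 + 76*l + w*(2*l - 8) + 16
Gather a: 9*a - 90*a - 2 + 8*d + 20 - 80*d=-81*a - 72*d + 18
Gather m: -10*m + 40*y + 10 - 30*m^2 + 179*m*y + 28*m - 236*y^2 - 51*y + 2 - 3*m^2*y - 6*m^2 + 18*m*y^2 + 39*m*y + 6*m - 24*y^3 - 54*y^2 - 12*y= m^2*(-3*y - 36) + m*(18*y^2 + 218*y + 24) - 24*y^3 - 290*y^2 - 23*y + 12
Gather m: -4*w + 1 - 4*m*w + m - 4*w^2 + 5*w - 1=m*(1 - 4*w) - 4*w^2 + w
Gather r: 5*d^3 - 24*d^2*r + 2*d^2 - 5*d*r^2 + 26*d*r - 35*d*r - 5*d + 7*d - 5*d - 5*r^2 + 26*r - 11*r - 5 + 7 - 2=5*d^3 + 2*d^2 - 3*d + r^2*(-5*d - 5) + r*(-24*d^2 - 9*d + 15)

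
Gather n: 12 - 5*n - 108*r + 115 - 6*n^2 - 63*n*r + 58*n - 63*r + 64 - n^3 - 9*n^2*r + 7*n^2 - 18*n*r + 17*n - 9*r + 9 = -n^3 + n^2*(1 - 9*r) + n*(70 - 81*r) - 180*r + 200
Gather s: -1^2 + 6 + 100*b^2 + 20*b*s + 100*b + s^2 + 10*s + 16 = 100*b^2 + 100*b + s^2 + s*(20*b + 10) + 21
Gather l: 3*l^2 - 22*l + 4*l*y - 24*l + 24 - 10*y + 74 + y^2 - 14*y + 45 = 3*l^2 + l*(4*y - 46) + y^2 - 24*y + 143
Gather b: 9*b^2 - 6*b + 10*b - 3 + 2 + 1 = 9*b^2 + 4*b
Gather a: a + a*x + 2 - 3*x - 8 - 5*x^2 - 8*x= a*(x + 1) - 5*x^2 - 11*x - 6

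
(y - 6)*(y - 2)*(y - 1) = y^3 - 9*y^2 + 20*y - 12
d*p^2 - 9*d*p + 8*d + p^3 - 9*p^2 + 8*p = (d + p)*(p - 8)*(p - 1)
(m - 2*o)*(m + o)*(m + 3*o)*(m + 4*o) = m^4 + 6*m^3*o + 3*m^2*o^2 - 26*m*o^3 - 24*o^4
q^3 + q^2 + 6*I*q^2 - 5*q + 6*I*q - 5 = (q + 1)*(q + I)*(q + 5*I)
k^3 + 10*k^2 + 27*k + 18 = (k + 1)*(k + 3)*(k + 6)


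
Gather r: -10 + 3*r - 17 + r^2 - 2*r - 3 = r^2 + r - 30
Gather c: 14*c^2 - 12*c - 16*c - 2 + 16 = 14*c^2 - 28*c + 14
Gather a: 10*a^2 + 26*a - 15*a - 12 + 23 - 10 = 10*a^2 + 11*a + 1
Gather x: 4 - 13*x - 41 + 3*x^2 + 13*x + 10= 3*x^2 - 27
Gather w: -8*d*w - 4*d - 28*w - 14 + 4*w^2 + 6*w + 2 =-4*d + 4*w^2 + w*(-8*d - 22) - 12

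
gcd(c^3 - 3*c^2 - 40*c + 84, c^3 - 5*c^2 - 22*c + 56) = c^2 - 9*c + 14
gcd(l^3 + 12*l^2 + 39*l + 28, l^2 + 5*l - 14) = l + 7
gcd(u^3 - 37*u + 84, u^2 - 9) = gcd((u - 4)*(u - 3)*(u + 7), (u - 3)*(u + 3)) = u - 3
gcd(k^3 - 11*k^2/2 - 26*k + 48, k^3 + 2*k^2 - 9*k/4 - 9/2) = k - 3/2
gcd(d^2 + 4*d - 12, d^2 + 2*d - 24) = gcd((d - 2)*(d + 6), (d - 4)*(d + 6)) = d + 6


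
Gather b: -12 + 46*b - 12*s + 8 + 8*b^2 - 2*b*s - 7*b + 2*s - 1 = 8*b^2 + b*(39 - 2*s) - 10*s - 5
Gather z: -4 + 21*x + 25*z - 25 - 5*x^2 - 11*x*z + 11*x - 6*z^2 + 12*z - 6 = -5*x^2 + 32*x - 6*z^2 + z*(37 - 11*x) - 35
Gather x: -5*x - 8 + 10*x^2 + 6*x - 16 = 10*x^2 + x - 24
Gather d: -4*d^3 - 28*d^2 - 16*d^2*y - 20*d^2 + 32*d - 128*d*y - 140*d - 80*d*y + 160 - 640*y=-4*d^3 + d^2*(-16*y - 48) + d*(-208*y - 108) - 640*y + 160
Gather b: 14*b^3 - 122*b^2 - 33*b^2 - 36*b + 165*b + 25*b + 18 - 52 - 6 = 14*b^3 - 155*b^2 + 154*b - 40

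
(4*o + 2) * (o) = 4*o^2 + 2*o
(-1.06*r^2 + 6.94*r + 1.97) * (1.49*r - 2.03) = -1.5794*r^3 + 12.4924*r^2 - 11.1529*r - 3.9991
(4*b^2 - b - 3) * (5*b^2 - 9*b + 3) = 20*b^4 - 41*b^3 + 6*b^2 + 24*b - 9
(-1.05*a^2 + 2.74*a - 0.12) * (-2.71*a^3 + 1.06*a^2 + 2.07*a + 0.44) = 2.8455*a^5 - 8.5384*a^4 + 1.0561*a^3 + 5.0826*a^2 + 0.9572*a - 0.0528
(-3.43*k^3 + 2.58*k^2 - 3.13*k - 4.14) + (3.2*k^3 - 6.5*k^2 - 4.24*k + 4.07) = -0.23*k^3 - 3.92*k^2 - 7.37*k - 0.0699999999999994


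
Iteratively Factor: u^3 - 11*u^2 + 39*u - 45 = (u - 3)*(u^2 - 8*u + 15) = (u - 5)*(u - 3)*(u - 3)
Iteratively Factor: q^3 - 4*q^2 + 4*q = (q)*(q^2 - 4*q + 4) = q*(q - 2)*(q - 2)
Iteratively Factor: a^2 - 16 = (a - 4)*(a + 4)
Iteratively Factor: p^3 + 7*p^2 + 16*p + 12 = (p + 2)*(p^2 + 5*p + 6) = (p + 2)*(p + 3)*(p + 2)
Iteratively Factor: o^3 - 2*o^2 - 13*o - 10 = (o - 5)*(o^2 + 3*o + 2) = (o - 5)*(o + 1)*(o + 2)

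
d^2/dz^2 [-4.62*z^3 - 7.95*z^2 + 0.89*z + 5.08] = -27.72*z - 15.9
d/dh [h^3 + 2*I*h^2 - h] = 3*h^2 + 4*I*h - 1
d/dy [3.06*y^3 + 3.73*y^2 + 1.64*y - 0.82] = 9.18*y^2 + 7.46*y + 1.64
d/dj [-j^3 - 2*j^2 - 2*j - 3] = -3*j^2 - 4*j - 2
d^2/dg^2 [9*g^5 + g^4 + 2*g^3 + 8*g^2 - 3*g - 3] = 180*g^3 + 12*g^2 + 12*g + 16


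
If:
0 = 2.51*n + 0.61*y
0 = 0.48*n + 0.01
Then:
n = -0.02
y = 0.09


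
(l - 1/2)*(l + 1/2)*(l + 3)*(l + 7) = l^4 + 10*l^3 + 83*l^2/4 - 5*l/2 - 21/4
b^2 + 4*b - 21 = (b - 3)*(b + 7)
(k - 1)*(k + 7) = k^2 + 6*k - 7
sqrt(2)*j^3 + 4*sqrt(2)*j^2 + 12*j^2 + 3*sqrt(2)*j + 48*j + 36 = (j + 3)*(j + 6*sqrt(2))*(sqrt(2)*j + sqrt(2))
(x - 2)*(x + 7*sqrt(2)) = x^2 - 2*x + 7*sqrt(2)*x - 14*sqrt(2)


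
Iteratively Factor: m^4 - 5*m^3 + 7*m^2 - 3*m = (m - 1)*(m^3 - 4*m^2 + 3*m) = m*(m - 1)*(m^2 - 4*m + 3) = m*(m - 3)*(m - 1)*(m - 1)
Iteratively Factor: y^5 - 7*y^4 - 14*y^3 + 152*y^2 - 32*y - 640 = (y + 2)*(y^4 - 9*y^3 + 4*y^2 + 144*y - 320) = (y - 4)*(y + 2)*(y^3 - 5*y^2 - 16*y + 80) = (y - 5)*(y - 4)*(y + 2)*(y^2 - 16) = (y - 5)*(y - 4)*(y + 2)*(y + 4)*(y - 4)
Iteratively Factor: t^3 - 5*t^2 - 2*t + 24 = (t - 3)*(t^2 - 2*t - 8) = (t - 4)*(t - 3)*(t + 2)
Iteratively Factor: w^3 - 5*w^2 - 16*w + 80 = (w - 4)*(w^2 - w - 20) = (w - 4)*(w + 4)*(w - 5)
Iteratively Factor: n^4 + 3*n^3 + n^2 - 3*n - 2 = (n + 1)*(n^3 + 2*n^2 - n - 2) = (n + 1)^2*(n^2 + n - 2) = (n + 1)^2*(n + 2)*(n - 1)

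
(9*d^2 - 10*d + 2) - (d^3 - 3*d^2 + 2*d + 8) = -d^3 + 12*d^2 - 12*d - 6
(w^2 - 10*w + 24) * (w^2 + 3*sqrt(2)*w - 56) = w^4 - 10*w^3 + 3*sqrt(2)*w^3 - 30*sqrt(2)*w^2 - 32*w^2 + 72*sqrt(2)*w + 560*w - 1344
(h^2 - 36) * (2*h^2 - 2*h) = 2*h^4 - 2*h^3 - 72*h^2 + 72*h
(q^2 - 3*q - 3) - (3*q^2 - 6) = -2*q^2 - 3*q + 3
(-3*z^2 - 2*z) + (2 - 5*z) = -3*z^2 - 7*z + 2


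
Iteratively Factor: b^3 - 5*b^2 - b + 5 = (b - 1)*(b^2 - 4*b - 5) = (b - 5)*(b - 1)*(b + 1)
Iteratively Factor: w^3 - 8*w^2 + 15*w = (w - 3)*(w^2 - 5*w) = (w - 5)*(w - 3)*(w)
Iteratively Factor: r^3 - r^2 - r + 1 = (r + 1)*(r^2 - 2*r + 1) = (r - 1)*(r + 1)*(r - 1)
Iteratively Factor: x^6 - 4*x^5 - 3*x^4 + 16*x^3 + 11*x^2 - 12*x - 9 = (x + 1)*(x^5 - 5*x^4 + 2*x^3 + 14*x^2 - 3*x - 9) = (x - 3)*(x + 1)*(x^4 - 2*x^3 - 4*x^2 + 2*x + 3) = (x - 3)^2*(x + 1)*(x^3 + x^2 - x - 1) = (x - 3)^2*(x + 1)^2*(x^2 - 1) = (x - 3)^2*(x + 1)^3*(x - 1)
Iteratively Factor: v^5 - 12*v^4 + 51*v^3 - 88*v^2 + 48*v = (v - 1)*(v^4 - 11*v^3 + 40*v^2 - 48*v) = (v - 3)*(v - 1)*(v^3 - 8*v^2 + 16*v) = v*(v - 3)*(v - 1)*(v^2 - 8*v + 16) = v*(v - 4)*(v - 3)*(v - 1)*(v - 4)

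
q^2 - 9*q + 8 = (q - 8)*(q - 1)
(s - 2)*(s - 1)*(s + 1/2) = s^3 - 5*s^2/2 + s/2 + 1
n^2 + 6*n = n*(n + 6)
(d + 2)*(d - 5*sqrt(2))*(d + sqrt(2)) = d^3 - 4*sqrt(2)*d^2 + 2*d^2 - 8*sqrt(2)*d - 10*d - 20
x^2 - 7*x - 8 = (x - 8)*(x + 1)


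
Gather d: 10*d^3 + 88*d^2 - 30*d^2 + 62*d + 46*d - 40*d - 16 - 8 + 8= 10*d^3 + 58*d^2 + 68*d - 16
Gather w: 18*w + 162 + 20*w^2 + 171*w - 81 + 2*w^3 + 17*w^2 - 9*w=2*w^3 + 37*w^2 + 180*w + 81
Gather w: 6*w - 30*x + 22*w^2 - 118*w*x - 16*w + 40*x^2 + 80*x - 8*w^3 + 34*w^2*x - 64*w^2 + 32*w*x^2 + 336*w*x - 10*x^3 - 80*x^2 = -8*w^3 + w^2*(34*x - 42) + w*(32*x^2 + 218*x - 10) - 10*x^3 - 40*x^2 + 50*x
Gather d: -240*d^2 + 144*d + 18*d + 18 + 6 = -240*d^2 + 162*d + 24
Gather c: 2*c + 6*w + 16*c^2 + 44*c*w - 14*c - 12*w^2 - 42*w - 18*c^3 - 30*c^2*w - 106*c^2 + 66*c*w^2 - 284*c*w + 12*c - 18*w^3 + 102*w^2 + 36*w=-18*c^3 + c^2*(-30*w - 90) + c*(66*w^2 - 240*w) - 18*w^3 + 90*w^2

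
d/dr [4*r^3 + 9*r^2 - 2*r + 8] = 12*r^2 + 18*r - 2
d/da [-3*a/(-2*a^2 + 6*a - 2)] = 3*(1 - a^2)/(2*(a^4 - 6*a^3 + 11*a^2 - 6*a + 1))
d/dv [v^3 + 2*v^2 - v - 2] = 3*v^2 + 4*v - 1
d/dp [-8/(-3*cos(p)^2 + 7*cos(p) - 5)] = 8*(6*cos(p) - 7)*sin(p)/(3*cos(p)^2 - 7*cos(p) + 5)^2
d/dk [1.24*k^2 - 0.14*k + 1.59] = 2.48*k - 0.14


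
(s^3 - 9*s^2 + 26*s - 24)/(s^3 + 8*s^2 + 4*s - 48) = (s^2 - 7*s + 12)/(s^2 + 10*s + 24)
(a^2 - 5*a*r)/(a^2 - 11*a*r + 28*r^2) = a*(a - 5*r)/(a^2 - 11*a*r + 28*r^2)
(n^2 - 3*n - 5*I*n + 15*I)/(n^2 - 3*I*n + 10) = (n - 3)/(n + 2*I)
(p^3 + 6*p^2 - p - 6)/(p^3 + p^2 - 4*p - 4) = (p^2 + 5*p - 6)/(p^2 - 4)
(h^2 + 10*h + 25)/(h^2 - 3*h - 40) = (h + 5)/(h - 8)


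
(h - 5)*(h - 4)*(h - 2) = h^3 - 11*h^2 + 38*h - 40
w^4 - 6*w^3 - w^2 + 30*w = w*(w - 5)*(w - 3)*(w + 2)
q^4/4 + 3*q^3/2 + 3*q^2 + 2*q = q*(q/2 + 1)^2*(q + 2)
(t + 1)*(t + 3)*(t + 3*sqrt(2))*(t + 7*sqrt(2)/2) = t^4 + 4*t^3 + 13*sqrt(2)*t^3/2 + 24*t^2 + 26*sqrt(2)*t^2 + 39*sqrt(2)*t/2 + 84*t + 63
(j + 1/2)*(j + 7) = j^2 + 15*j/2 + 7/2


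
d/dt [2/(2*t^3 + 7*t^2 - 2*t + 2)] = 4*(-3*t^2 - 7*t + 1)/(2*t^3 + 7*t^2 - 2*t + 2)^2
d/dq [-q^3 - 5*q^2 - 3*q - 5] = -3*q^2 - 10*q - 3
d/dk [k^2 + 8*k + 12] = 2*k + 8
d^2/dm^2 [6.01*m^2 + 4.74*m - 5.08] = 12.0200000000000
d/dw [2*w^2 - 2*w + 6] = 4*w - 2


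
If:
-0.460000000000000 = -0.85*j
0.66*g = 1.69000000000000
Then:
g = 2.56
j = 0.54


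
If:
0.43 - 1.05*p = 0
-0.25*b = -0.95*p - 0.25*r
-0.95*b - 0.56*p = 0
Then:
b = -0.24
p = 0.41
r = -1.80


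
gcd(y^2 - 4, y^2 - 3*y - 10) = y + 2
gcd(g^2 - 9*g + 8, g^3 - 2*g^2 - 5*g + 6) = g - 1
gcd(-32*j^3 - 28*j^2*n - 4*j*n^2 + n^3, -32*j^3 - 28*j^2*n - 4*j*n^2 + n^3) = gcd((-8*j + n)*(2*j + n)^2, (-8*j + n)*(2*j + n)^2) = 32*j^3 + 28*j^2*n + 4*j*n^2 - n^3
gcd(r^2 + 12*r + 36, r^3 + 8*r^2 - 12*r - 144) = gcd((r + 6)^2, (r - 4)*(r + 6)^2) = r^2 + 12*r + 36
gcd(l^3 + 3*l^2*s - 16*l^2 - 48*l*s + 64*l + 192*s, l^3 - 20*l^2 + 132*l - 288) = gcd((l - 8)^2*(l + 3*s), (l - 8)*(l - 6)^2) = l - 8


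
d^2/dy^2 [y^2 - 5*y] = 2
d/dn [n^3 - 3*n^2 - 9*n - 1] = 3*n^2 - 6*n - 9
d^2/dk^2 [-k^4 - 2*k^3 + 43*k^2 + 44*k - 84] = -12*k^2 - 12*k + 86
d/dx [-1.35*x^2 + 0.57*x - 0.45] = 0.57 - 2.7*x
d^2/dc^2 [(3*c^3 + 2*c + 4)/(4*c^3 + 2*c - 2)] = (6*c^5 + 132*c^4 - c^3 + 39*c^2 + 33*c + 6)/(8*c^9 + 12*c^7 - 12*c^6 + 6*c^5 - 12*c^4 + 7*c^3 - 3*c^2 + 3*c - 1)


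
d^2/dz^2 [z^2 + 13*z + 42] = 2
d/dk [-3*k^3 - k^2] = k*(-9*k - 2)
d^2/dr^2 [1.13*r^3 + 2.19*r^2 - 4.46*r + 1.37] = 6.78*r + 4.38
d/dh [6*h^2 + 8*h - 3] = 12*h + 8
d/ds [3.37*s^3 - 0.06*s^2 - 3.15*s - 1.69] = 10.11*s^2 - 0.12*s - 3.15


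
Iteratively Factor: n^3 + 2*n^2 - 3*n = (n - 1)*(n^2 + 3*n) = (n - 1)*(n + 3)*(n)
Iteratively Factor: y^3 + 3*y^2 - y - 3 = (y + 3)*(y^2 - 1) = (y - 1)*(y + 3)*(y + 1)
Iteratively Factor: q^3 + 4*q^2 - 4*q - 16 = (q + 2)*(q^2 + 2*q - 8) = (q - 2)*(q + 2)*(q + 4)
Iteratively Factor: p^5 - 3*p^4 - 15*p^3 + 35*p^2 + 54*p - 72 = (p - 1)*(p^4 - 2*p^3 - 17*p^2 + 18*p + 72) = (p - 1)*(p + 2)*(p^3 - 4*p^2 - 9*p + 36) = (p - 1)*(p + 2)*(p + 3)*(p^2 - 7*p + 12) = (p - 4)*(p - 1)*(p + 2)*(p + 3)*(p - 3)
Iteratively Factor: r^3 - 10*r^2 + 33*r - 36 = (r - 3)*(r^2 - 7*r + 12) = (r - 3)^2*(r - 4)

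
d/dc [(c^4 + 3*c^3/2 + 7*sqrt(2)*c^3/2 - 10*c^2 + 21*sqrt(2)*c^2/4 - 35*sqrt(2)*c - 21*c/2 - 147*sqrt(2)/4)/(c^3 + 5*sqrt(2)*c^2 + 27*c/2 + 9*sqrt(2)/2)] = (8*c^6 + 80*sqrt(2)*c^5 + 18*sqrt(2)*c^4 + 684*c^4 + 492*c^3 + 1460*sqrt(2)*c^3 + 2476*c^2 + 2031*sqrt(2)*c^2 - 720*sqrt(2)*c + 6636*c - 2520 + 3591*sqrt(2))/(2*(4*c^6 + 40*sqrt(2)*c^5 + 308*c^4 + 576*sqrt(2)*c^3 + 1089*c^2 + 486*sqrt(2)*c + 162))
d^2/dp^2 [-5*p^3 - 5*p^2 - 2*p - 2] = -30*p - 10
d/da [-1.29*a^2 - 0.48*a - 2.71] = -2.58*a - 0.48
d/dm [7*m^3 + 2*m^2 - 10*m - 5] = 21*m^2 + 4*m - 10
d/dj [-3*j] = -3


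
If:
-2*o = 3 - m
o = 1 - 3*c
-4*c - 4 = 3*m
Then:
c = 19/14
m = -22/7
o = -43/14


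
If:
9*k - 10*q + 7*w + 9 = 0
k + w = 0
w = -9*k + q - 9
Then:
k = -27/26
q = 9/13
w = 27/26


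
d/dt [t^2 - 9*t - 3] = 2*t - 9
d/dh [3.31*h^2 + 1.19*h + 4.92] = 6.62*h + 1.19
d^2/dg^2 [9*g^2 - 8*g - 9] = 18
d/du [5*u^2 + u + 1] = 10*u + 1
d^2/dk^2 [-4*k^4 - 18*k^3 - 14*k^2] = -48*k^2 - 108*k - 28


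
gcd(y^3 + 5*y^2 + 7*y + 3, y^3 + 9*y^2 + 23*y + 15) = y^2 + 4*y + 3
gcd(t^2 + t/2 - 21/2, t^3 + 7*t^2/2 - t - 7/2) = t + 7/2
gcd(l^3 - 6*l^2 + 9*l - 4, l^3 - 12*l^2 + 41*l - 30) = l - 1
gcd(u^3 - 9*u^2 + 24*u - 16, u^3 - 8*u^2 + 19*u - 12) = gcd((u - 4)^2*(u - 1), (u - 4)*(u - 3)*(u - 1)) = u^2 - 5*u + 4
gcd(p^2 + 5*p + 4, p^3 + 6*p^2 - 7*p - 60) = p + 4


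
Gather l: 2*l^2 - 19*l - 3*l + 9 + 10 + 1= 2*l^2 - 22*l + 20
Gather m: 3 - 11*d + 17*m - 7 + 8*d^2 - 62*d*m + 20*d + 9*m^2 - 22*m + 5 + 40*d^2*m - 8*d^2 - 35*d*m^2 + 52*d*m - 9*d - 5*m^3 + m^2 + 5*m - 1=-5*m^3 + m^2*(10 - 35*d) + m*(40*d^2 - 10*d)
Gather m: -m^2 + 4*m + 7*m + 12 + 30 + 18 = -m^2 + 11*m + 60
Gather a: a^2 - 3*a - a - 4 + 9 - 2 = a^2 - 4*a + 3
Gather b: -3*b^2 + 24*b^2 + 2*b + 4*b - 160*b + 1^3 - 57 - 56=21*b^2 - 154*b - 112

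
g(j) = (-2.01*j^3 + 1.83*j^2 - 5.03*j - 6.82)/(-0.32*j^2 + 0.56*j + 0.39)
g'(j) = (0.64*j - 0.56)*(-2.01*j^3 + 1.83*j^2 - 5.03*j - 6.82)/(-0.32*j^2 + 0.56*j + 0.39)^2 + (-6.03*j^2 + 3.66*j - 5.03)/(-0.32*j^2 + 0.56*j + 0.39)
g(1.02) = -19.39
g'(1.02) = -14.91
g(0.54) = -15.56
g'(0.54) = -2.47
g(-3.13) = -19.67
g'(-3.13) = 5.59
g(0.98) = -18.82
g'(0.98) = -13.46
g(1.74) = -52.13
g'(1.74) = -115.72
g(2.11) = -191.71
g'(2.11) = -1195.70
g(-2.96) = -18.72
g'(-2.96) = 5.59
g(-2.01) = -13.31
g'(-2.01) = 6.00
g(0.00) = -17.49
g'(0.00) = 12.21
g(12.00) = 84.09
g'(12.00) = 5.92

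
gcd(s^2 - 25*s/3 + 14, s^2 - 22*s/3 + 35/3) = s - 7/3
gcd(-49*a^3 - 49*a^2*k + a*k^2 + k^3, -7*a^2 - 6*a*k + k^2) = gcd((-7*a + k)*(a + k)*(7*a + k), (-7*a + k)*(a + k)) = 7*a^2 + 6*a*k - k^2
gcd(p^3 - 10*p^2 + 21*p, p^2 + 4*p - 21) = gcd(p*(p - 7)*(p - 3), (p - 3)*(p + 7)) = p - 3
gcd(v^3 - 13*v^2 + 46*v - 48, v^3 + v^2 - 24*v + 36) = v^2 - 5*v + 6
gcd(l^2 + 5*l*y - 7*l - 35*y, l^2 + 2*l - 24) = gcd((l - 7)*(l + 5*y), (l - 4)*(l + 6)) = 1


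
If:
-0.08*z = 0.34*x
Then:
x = -0.235294117647059*z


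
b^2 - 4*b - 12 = (b - 6)*(b + 2)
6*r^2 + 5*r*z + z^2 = (2*r + z)*(3*r + z)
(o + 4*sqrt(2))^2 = o^2 + 8*sqrt(2)*o + 32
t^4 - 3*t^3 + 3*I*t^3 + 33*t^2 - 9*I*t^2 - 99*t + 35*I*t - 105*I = (t - 3)*(t - 5*I)*(t + I)*(t + 7*I)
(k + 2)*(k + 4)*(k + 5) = k^3 + 11*k^2 + 38*k + 40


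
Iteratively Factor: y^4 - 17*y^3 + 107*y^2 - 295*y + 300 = (y - 5)*(y^3 - 12*y^2 + 47*y - 60) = (y - 5)*(y - 3)*(y^2 - 9*y + 20) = (y - 5)*(y - 4)*(y - 3)*(y - 5)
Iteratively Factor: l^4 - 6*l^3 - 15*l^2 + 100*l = (l)*(l^3 - 6*l^2 - 15*l + 100) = l*(l - 5)*(l^2 - l - 20) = l*(l - 5)^2*(l + 4)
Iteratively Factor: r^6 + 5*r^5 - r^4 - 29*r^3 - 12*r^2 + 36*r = (r - 1)*(r^5 + 6*r^4 + 5*r^3 - 24*r^2 - 36*r) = (r - 1)*(r + 3)*(r^4 + 3*r^3 - 4*r^2 - 12*r) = (r - 1)*(r + 2)*(r + 3)*(r^3 + r^2 - 6*r) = (r - 1)*(r + 2)*(r + 3)^2*(r^2 - 2*r) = r*(r - 1)*(r + 2)*(r + 3)^2*(r - 2)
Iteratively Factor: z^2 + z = (z + 1)*(z)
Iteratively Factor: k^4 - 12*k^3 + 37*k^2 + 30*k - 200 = (k - 5)*(k^3 - 7*k^2 + 2*k + 40) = (k - 5)*(k + 2)*(k^2 - 9*k + 20) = (k - 5)^2*(k + 2)*(k - 4)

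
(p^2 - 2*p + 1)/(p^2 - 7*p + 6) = (p - 1)/(p - 6)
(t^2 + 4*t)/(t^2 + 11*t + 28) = t/(t + 7)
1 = 1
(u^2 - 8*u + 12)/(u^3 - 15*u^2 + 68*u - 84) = 1/(u - 7)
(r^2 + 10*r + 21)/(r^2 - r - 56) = (r + 3)/(r - 8)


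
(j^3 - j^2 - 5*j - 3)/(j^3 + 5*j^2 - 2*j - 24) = (j^3 - j^2 - 5*j - 3)/(j^3 + 5*j^2 - 2*j - 24)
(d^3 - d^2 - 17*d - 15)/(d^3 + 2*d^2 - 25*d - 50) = (d^2 + 4*d + 3)/(d^2 + 7*d + 10)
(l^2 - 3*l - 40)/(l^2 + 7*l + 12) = (l^2 - 3*l - 40)/(l^2 + 7*l + 12)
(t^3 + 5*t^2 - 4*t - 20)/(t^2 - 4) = t + 5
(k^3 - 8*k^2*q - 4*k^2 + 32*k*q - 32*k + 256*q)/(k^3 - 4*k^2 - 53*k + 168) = (k^2 - 8*k*q + 4*k - 32*q)/(k^2 + 4*k - 21)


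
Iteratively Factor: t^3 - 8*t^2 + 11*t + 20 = (t - 4)*(t^2 - 4*t - 5) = (t - 4)*(t + 1)*(t - 5)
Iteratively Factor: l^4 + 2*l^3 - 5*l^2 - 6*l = (l + 3)*(l^3 - l^2 - 2*l) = (l - 2)*(l + 3)*(l^2 + l) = (l - 2)*(l + 1)*(l + 3)*(l)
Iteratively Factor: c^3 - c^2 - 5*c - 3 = (c - 3)*(c^2 + 2*c + 1) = (c - 3)*(c + 1)*(c + 1)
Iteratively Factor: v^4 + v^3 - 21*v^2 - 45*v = (v + 3)*(v^3 - 2*v^2 - 15*v) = v*(v + 3)*(v^2 - 2*v - 15) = v*(v + 3)^2*(v - 5)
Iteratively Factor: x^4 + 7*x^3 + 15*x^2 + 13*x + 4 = (x + 1)*(x^3 + 6*x^2 + 9*x + 4) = (x + 1)^2*(x^2 + 5*x + 4) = (x + 1)^2*(x + 4)*(x + 1)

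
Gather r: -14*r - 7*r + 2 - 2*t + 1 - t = -21*r - 3*t + 3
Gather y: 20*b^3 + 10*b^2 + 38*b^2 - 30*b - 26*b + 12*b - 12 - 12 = 20*b^3 + 48*b^2 - 44*b - 24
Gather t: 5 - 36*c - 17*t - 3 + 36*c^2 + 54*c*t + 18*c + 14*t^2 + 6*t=36*c^2 - 18*c + 14*t^2 + t*(54*c - 11) + 2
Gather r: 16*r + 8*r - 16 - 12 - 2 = 24*r - 30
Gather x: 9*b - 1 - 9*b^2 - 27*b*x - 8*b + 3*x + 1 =-9*b^2 + b + x*(3 - 27*b)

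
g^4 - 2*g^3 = g^3*(g - 2)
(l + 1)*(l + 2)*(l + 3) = l^3 + 6*l^2 + 11*l + 6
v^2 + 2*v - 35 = (v - 5)*(v + 7)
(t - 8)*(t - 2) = t^2 - 10*t + 16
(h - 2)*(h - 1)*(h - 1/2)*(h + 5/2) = h^4 - h^3 - 21*h^2/4 + 31*h/4 - 5/2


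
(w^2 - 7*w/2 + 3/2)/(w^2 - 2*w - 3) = (w - 1/2)/(w + 1)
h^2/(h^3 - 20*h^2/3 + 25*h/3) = 3*h/(3*h^2 - 20*h + 25)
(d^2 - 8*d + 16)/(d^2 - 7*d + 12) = (d - 4)/(d - 3)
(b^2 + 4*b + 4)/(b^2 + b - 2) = (b + 2)/(b - 1)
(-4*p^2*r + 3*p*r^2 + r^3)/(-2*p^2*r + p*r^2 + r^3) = (4*p + r)/(2*p + r)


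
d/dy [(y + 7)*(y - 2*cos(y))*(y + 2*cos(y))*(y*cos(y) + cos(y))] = -(y + 1)*(y + 7)*(y - 2*cos(y))*(2*sin(y) - 1)*cos(y) + (y + 1)*(y + 7)*(y + 2*cos(y))*(2*sin(y) + 1)*cos(y) + (y + 1)*(y^2 - 4*cos(y)^2)*cos(y) - (y + 7)*(y - 2*cos(y))*(y + 2*cos(y))*(y*sin(y) - sqrt(2)*cos(y + pi/4))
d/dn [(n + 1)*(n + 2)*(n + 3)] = 3*n^2 + 12*n + 11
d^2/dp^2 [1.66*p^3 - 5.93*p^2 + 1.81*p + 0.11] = 9.96*p - 11.86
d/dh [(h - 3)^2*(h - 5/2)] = (h - 3)*(3*h - 8)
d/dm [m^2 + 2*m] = 2*m + 2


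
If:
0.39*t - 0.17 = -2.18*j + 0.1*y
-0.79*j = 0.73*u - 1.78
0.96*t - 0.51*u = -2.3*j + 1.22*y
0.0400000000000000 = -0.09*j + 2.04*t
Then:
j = 0.03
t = 0.02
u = 2.40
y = -0.93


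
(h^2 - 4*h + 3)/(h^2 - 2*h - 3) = (h - 1)/(h + 1)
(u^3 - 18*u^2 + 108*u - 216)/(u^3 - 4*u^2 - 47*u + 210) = (u^2 - 12*u + 36)/(u^2 + 2*u - 35)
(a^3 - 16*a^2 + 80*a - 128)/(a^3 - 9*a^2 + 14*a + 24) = (a^2 - 12*a + 32)/(a^2 - 5*a - 6)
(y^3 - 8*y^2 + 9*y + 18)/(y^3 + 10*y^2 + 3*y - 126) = (y^2 - 5*y - 6)/(y^2 + 13*y + 42)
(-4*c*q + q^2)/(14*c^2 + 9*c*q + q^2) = q*(-4*c + q)/(14*c^2 + 9*c*q + q^2)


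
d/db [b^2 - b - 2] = 2*b - 1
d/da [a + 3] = 1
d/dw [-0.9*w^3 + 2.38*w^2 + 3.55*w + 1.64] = -2.7*w^2 + 4.76*w + 3.55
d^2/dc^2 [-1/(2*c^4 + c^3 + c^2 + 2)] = 2*(-c^2*(8*c^2 + 3*c + 2)^2 + (12*c^2 + 3*c + 1)*(2*c^4 + c^3 + c^2 + 2))/(2*c^4 + c^3 + c^2 + 2)^3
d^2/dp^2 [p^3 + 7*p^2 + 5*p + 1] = 6*p + 14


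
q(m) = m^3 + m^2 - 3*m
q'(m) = 3*m^2 + 2*m - 3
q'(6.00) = 117.00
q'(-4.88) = 58.68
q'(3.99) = 52.74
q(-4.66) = -65.50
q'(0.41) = -1.68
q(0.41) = -0.99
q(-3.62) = -23.47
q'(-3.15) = 20.47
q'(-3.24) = 22.01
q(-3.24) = -13.79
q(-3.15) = -11.88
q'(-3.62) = 29.07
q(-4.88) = -77.76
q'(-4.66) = 52.83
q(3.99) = 67.47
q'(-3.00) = 18.00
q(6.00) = 234.00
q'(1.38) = 5.47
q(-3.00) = -9.00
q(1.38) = 0.39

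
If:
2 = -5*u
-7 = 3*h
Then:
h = -7/3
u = -2/5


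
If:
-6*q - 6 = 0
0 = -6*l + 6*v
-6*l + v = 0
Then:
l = 0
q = -1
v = 0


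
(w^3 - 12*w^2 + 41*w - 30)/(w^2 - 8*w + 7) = (w^2 - 11*w + 30)/(w - 7)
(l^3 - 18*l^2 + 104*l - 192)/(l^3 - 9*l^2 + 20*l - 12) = (l^2 - 12*l + 32)/(l^2 - 3*l + 2)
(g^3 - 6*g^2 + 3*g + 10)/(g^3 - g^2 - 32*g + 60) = (g + 1)/(g + 6)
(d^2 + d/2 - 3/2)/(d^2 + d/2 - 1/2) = (2*d^2 + d - 3)/(2*d^2 + d - 1)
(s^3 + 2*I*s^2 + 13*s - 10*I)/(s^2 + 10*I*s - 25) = (s^2 - 3*I*s - 2)/(s + 5*I)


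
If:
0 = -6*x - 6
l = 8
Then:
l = 8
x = -1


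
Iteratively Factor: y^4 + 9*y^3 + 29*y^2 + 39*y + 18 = (y + 1)*(y^3 + 8*y^2 + 21*y + 18) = (y + 1)*(y + 3)*(y^2 + 5*y + 6) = (y + 1)*(y + 3)^2*(y + 2)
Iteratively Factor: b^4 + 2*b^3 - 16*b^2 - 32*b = (b + 4)*(b^3 - 2*b^2 - 8*b) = (b - 4)*(b + 4)*(b^2 + 2*b) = (b - 4)*(b + 2)*(b + 4)*(b)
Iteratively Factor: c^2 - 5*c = (c - 5)*(c)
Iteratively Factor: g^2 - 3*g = (g)*(g - 3)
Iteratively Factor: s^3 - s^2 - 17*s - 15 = (s + 1)*(s^2 - 2*s - 15) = (s - 5)*(s + 1)*(s + 3)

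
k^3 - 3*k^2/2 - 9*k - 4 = (k - 4)*(k + 1/2)*(k + 2)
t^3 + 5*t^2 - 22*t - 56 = (t - 4)*(t + 2)*(t + 7)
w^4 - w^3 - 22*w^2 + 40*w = w*(w - 4)*(w - 2)*(w + 5)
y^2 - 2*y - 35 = (y - 7)*(y + 5)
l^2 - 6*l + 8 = (l - 4)*(l - 2)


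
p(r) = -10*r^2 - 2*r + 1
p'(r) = -20*r - 2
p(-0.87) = -4.83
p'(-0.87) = 15.40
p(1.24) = -16.86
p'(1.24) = -26.80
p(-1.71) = -24.82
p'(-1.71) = 32.20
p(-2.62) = -62.40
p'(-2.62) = 50.40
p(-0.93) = -5.79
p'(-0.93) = 16.60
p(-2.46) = -54.60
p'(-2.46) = 47.20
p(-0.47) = -0.27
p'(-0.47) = 7.40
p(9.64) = -947.58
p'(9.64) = -194.80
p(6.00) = -371.00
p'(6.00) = -122.00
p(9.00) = -827.00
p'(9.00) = -182.00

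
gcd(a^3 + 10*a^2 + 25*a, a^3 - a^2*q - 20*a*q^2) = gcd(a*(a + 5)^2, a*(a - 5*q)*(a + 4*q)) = a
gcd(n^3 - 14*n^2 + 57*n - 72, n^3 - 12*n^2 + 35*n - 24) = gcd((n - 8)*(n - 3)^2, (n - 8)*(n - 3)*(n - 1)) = n^2 - 11*n + 24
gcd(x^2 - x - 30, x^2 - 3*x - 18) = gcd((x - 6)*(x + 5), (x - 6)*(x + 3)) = x - 6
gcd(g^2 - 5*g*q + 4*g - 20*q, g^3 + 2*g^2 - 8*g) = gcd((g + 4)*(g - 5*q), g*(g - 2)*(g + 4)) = g + 4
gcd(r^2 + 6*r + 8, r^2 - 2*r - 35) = 1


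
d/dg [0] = 0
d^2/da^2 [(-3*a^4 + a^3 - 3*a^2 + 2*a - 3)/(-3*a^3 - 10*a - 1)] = 2*(-63*a^6 + 9*a^5 + 810*a^4 + 137*a^3 + 294*a^2 - 30*a + 323)/(27*a^9 + 270*a^7 + 27*a^6 + 900*a^5 + 180*a^4 + 1009*a^3 + 300*a^2 + 30*a + 1)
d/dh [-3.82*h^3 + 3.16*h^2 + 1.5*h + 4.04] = -11.46*h^2 + 6.32*h + 1.5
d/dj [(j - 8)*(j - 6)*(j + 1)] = 3*j^2 - 26*j + 34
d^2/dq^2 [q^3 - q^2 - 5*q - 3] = 6*q - 2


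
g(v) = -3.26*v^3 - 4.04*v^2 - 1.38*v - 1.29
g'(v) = -9.78*v^2 - 8.08*v - 1.38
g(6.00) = -859.17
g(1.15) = -13.18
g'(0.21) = -3.51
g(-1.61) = 4.06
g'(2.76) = -98.18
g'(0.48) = -7.51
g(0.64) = -4.68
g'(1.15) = -23.61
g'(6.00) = -401.94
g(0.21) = -1.79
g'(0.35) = -5.41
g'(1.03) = -20.08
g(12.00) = -6232.89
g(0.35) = -2.41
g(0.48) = -3.24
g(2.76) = -104.41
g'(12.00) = -1506.66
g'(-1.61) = -13.72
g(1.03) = -10.56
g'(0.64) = -10.56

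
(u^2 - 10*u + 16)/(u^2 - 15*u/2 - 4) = 2*(u - 2)/(2*u + 1)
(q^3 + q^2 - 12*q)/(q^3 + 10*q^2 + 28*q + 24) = q*(q^2 + q - 12)/(q^3 + 10*q^2 + 28*q + 24)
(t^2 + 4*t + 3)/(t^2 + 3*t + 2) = (t + 3)/(t + 2)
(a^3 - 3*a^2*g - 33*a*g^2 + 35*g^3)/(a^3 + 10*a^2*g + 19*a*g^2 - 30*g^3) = (a - 7*g)/(a + 6*g)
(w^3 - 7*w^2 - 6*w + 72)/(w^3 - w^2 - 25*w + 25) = (w^3 - 7*w^2 - 6*w + 72)/(w^3 - w^2 - 25*w + 25)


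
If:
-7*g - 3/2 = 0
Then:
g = -3/14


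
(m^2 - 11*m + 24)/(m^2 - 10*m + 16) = (m - 3)/(m - 2)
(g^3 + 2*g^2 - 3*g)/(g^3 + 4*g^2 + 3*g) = (g - 1)/(g + 1)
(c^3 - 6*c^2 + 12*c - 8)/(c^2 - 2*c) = c - 4 + 4/c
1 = 1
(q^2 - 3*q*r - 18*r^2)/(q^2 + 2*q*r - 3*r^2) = (q - 6*r)/(q - r)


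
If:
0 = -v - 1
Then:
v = -1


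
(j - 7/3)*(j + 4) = j^2 + 5*j/3 - 28/3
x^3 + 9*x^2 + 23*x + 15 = (x + 1)*(x + 3)*(x + 5)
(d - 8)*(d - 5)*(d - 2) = d^3 - 15*d^2 + 66*d - 80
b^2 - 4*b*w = b*(b - 4*w)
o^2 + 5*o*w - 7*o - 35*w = (o - 7)*(o + 5*w)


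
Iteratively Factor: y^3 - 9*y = (y + 3)*(y^2 - 3*y) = (y - 3)*(y + 3)*(y)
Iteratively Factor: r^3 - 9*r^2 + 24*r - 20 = (r - 2)*(r^2 - 7*r + 10) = (r - 5)*(r - 2)*(r - 2)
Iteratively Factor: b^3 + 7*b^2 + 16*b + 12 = (b + 2)*(b^2 + 5*b + 6) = (b + 2)^2*(b + 3)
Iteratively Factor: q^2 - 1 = (q - 1)*(q + 1)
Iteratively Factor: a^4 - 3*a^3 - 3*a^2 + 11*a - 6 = (a + 2)*(a^3 - 5*a^2 + 7*a - 3) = (a - 1)*(a + 2)*(a^2 - 4*a + 3) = (a - 1)^2*(a + 2)*(a - 3)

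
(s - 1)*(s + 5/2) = s^2 + 3*s/2 - 5/2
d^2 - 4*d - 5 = (d - 5)*(d + 1)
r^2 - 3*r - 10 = (r - 5)*(r + 2)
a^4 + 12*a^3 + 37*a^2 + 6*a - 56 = (a - 1)*(a + 2)*(a + 4)*(a + 7)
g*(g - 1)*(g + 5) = g^3 + 4*g^2 - 5*g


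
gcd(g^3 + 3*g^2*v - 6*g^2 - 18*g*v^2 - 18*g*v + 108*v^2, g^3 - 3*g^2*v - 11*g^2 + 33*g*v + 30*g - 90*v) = -g^2 + 3*g*v + 6*g - 18*v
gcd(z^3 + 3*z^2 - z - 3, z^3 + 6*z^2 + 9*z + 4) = z + 1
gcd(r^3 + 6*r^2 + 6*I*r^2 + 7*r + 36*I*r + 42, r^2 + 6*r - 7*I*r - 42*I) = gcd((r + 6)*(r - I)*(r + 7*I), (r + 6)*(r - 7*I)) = r + 6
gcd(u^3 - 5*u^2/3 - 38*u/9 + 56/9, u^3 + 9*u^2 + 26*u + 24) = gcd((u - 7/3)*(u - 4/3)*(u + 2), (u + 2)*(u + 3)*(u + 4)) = u + 2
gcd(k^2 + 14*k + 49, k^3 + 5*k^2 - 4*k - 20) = 1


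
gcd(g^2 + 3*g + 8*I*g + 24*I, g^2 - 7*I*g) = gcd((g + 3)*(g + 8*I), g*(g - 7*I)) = 1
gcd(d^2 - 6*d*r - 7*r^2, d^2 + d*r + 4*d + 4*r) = d + r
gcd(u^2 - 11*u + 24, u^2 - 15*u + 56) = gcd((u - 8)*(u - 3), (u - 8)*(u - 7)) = u - 8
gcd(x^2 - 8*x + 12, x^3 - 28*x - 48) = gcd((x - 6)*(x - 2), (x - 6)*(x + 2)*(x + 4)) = x - 6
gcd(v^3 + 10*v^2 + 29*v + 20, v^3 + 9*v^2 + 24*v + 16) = v^2 + 5*v + 4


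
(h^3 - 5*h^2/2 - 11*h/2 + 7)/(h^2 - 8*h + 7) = (h^2 - 3*h/2 - 7)/(h - 7)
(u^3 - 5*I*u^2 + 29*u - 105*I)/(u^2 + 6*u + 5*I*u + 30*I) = (u^2 - 10*I*u - 21)/(u + 6)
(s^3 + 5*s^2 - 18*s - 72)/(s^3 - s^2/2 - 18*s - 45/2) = 2*(s^2 + 2*s - 24)/(2*s^2 - 7*s - 15)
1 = 1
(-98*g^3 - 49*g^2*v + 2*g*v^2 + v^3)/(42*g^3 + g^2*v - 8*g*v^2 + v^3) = (7*g + v)/(-3*g + v)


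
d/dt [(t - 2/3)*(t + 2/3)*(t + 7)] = 3*t^2 + 14*t - 4/9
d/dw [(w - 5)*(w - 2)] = 2*w - 7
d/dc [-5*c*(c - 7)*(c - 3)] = -15*c^2 + 100*c - 105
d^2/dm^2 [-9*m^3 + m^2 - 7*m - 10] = 2 - 54*m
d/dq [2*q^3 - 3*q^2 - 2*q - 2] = 6*q^2 - 6*q - 2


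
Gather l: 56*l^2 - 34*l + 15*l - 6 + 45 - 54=56*l^2 - 19*l - 15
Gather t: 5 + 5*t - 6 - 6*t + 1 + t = 0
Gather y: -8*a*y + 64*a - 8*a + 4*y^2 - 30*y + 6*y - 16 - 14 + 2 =56*a + 4*y^2 + y*(-8*a - 24) - 28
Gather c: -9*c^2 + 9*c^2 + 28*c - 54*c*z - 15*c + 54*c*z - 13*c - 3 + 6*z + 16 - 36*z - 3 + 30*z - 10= 0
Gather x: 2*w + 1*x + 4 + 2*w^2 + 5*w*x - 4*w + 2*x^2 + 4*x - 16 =2*w^2 - 2*w + 2*x^2 + x*(5*w + 5) - 12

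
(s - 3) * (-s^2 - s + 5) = -s^3 + 2*s^2 + 8*s - 15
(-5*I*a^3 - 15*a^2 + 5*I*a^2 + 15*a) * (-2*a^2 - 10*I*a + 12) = 10*I*a^5 - 20*a^4 - 10*I*a^4 + 20*a^3 + 90*I*a^3 - 180*a^2 - 90*I*a^2 + 180*a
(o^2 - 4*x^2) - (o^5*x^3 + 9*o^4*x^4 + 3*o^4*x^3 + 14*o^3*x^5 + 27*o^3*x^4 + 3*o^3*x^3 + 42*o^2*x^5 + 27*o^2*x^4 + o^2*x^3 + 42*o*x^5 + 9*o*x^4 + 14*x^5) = -o^5*x^3 - 9*o^4*x^4 - 3*o^4*x^3 - 14*o^3*x^5 - 27*o^3*x^4 - 3*o^3*x^3 - 42*o^2*x^5 - 27*o^2*x^4 - o^2*x^3 + o^2 - 42*o*x^5 - 9*o*x^4 - 14*x^5 - 4*x^2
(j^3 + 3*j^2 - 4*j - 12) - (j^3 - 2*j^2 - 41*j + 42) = 5*j^2 + 37*j - 54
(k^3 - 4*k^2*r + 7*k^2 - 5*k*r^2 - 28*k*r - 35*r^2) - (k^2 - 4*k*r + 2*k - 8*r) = k^3 - 4*k^2*r + 6*k^2 - 5*k*r^2 - 24*k*r - 2*k - 35*r^2 + 8*r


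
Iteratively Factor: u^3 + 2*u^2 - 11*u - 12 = (u + 4)*(u^2 - 2*u - 3) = (u - 3)*(u + 4)*(u + 1)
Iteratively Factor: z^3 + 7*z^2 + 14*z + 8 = (z + 4)*(z^2 + 3*z + 2) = (z + 1)*(z + 4)*(z + 2)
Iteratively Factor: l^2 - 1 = (l + 1)*(l - 1)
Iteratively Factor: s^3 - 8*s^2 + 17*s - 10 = (s - 5)*(s^2 - 3*s + 2) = (s - 5)*(s - 1)*(s - 2)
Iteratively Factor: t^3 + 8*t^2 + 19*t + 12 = (t + 4)*(t^2 + 4*t + 3) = (t + 3)*(t + 4)*(t + 1)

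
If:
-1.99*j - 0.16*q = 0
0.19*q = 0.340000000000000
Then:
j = -0.14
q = 1.79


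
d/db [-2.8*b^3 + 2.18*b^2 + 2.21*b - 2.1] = -8.4*b^2 + 4.36*b + 2.21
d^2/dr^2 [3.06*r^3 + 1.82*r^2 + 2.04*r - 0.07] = 18.36*r + 3.64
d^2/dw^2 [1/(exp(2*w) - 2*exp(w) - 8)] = 2*((1 - 2*exp(w))*(-exp(2*w) + 2*exp(w) + 8) - 4*(1 - exp(w))^2*exp(w))*exp(w)/(-exp(2*w) + 2*exp(w) + 8)^3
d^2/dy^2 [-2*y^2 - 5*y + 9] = -4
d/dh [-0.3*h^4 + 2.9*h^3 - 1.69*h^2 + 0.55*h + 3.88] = -1.2*h^3 + 8.7*h^2 - 3.38*h + 0.55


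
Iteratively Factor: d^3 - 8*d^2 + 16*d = (d - 4)*(d^2 - 4*d) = d*(d - 4)*(d - 4)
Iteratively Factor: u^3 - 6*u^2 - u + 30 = (u - 3)*(u^2 - 3*u - 10) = (u - 5)*(u - 3)*(u + 2)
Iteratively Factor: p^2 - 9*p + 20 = (p - 4)*(p - 5)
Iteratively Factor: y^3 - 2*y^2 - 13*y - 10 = (y + 1)*(y^2 - 3*y - 10) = (y - 5)*(y + 1)*(y + 2)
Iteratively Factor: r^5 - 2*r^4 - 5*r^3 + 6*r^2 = (r)*(r^4 - 2*r^3 - 5*r^2 + 6*r) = r*(r + 2)*(r^3 - 4*r^2 + 3*r) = r*(r - 1)*(r + 2)*(r^2 - 3*r) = r^2*(r - 1)*(r + 2)*(r - 3)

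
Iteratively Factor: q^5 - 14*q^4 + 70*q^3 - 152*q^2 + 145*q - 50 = (q - 1)*(q^4 - 13*q^3 + 57*q^2 - 95*q + 50) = (q - 2)*(q - 1)*(q^3 - 11*q^2 + 35*q - 25) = (q - 2)*(q - 1)^2*(q^2 - 10*q + 25) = (q - 5)*(q - 2)*(q - 1)^2*(q - 5)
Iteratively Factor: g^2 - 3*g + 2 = (g - 2)*(g - 1)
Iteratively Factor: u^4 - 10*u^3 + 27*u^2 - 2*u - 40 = (u - 5)*(u^3 - 5*u^2 + 2*u + 8) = (u - 5)*(u - 2)*(u^2 - 3*u - 4) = (u - 5)*(u - 2)*(u + 1)*(u - 4)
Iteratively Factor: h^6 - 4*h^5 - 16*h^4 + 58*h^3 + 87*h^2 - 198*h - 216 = (h - 4)*(h^5 - 16*h^3 - 6*h^2 + 63*h + 54) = (h - 4)*(h + 2)*(h^4 - 2*h^3 - 12*h^2 + 18*h + 27) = (h - 4)*(h + 1)*(h + 2)*(h^3 - 3*h^2 - 9*h + 27) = (h - 4)*(h - 3)*(h + 1)*(h + 2)*(h^2 - 9) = (h - 4)*(h - 3)*(h + 1)*(h + 2)*(h + 3)*(h - 3)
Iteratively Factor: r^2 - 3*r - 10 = (r + 2)*(r - 5)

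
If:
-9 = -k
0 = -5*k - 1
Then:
No Solution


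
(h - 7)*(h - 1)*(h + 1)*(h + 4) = h^4 - 3*h^3 - 29*h^2 + 3*h + 28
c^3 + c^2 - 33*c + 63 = (c - 3)^2*(c + 7)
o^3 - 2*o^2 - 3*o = o*(o - 3)*(o + 1)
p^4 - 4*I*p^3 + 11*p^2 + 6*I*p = p*(p - 6*I)*(p + I)^2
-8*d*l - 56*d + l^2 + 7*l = (-8*d + l)*(l + 7)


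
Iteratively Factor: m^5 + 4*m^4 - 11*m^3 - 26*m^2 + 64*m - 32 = (m - 1)*(m^4 + 5*m^3 - 6*m^2 - 32*m + 32) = (m - 2)*(m - 1)*(m^3 + 7*m^2 + 8*m - 16) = (m - 2)*(m - 1)*(m + 4)*(m^2 + 3*m - 4) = (m - 2)*(m - 1)*(m + 4)^2*(m - 1)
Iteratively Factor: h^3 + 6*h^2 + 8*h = (h)*(h^2 + 6*h + 8) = h*(h + 4)*(h + 2)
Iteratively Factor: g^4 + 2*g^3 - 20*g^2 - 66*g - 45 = (g - 5)*(g^3 + 7*g^2 + 15*g + 9) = (g - 5)*(g + 3)*(g^2 + 4*g + 3) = (g - 5)*(g + 3)^2*(g + 1)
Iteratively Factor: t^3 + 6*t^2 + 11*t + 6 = (t + 1)*(t^2 + 5*t + 6) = (t + 1)*(t + 3)*(t + 2)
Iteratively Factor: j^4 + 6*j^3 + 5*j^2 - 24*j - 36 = (j + 3)*(j^3 + 3*j^2 - 4*j - 12) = (j - 2)*(j + 3)*(j^2 + 5*j + 6) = (j - 2)*(j + 3)^2*(j + 2)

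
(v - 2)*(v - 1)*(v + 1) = v^3 - 2*v^2 - v + 2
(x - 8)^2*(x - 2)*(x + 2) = x^4 - 16*x^3 + 60*x^2 + 64*x - 256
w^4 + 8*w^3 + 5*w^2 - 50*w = w*(w - 2)*(w + 5)^2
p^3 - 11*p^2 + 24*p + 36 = (p - 6)^2*(p + 1)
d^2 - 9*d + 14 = (d - 7)*(d - 2)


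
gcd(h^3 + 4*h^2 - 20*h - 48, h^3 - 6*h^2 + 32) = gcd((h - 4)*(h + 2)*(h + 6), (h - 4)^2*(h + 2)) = h^2 - 2*h - 8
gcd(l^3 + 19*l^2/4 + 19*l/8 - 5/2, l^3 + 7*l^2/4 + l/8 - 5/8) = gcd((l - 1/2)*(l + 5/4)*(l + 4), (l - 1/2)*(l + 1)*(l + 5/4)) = l^2 + 3*l/4 - 5/8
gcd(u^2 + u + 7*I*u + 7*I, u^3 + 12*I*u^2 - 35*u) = u + 7*I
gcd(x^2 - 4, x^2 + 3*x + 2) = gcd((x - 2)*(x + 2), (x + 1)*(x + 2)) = x + 2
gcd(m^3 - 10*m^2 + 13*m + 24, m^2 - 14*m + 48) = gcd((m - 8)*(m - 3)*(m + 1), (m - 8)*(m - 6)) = m - 8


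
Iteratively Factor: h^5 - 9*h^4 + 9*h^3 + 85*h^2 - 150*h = (h - 5)*(h^4 - 4*h^3 - 11*h^2 + 30*h) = (h - 5)^2*(h^3 + h^2 - 6*h) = (h - 5)^2*(h - 2)*(h^2 + 3*h) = h*(h - 5)^2*(h - 2)*(h + 3)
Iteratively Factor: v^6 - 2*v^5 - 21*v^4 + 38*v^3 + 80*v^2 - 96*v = (v - 3)*(v^5 + v^4 - 18*v^3 - 16*v^2 + 32*v) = (v - 4)*(v - 3)*(v^4 + 5*v^3 + 2*v^2 - 8*v) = (v - 4)*(v - 3)*(v + 2)*(v^3 + 3*v^2 - 4*v) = (v - 4)*(v - 3)*(v - 1)*(v + 2)*(v^2 + 4*v) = (v - 4)*(v - 3)*(v - 1)*(v + 2)*(v + 4)*(v)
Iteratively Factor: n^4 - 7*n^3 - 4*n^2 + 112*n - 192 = (n - 3)*(n^3 - 4*n^2 - 16*n + 64) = (n - 4)*(n - 3)*(n^2 - 16) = (n - 4)*(n - 3)*(n + 4)*(n - 4)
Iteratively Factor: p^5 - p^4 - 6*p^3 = (p)*(p^4 - p^3 - 6*p^2) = p*(p - 3)*(p^3 + 2*p^2) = p^2*(p - 3)*(p^2 + 2*p) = p^2*(p - 3)*(p + 2)*(p)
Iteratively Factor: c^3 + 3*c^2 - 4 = (c + 2)*(c^2 + c - 2) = (c - 1)*(c + 2)*(c + 2)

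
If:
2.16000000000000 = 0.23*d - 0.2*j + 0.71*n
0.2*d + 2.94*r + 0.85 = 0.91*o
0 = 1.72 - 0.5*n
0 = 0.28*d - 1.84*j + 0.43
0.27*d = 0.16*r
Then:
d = -1.18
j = 0.05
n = 3.44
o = -5.76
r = -1.99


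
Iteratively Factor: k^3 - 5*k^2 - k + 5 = (k + 1)*(k^2 - 6*k + 5) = (k - 5)*(k + 1)*(k - 1)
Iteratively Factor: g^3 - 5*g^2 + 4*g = (g - 1)*(g^2 - 4*g) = (g - 4)*(g - 1)*(g)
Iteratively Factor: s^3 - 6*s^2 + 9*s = (s - 3)*(s^2 - 3*s) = (s - 3)^2*(s)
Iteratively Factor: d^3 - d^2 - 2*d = (d + 1)*(d^2 - 2*d) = d*(d + 1)*(d - 2)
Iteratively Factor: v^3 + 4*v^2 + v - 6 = (v + 3)*(v^2 + v - 2) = (v - 1)*(v + 3)*(v + 2)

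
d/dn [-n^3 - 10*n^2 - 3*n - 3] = -3*n^2 - 20*n - 3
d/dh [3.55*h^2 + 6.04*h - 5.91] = 7.1*h + 6.04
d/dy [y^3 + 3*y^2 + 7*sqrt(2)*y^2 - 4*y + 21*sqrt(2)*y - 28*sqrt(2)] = 3*y^2 + 6*y + 14*sqrt(2)*y - 4 + 21*sqrt(2)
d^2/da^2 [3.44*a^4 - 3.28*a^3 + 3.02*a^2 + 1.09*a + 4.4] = 41.28*a^2 - 19.68*a + 6.04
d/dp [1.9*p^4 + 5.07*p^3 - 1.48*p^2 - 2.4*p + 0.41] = 7.6*p^3 + 15.21*p^2 - 2.96*p - 2.4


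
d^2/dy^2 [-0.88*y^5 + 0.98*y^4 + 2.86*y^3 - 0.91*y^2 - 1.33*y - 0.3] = -17.6*y^3 + 11.76*y^2 + 17.16*y - 1.82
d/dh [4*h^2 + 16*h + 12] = 8*h + 16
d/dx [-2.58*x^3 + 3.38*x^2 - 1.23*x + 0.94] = -7.74*x^2 + 6.76*x - 1.23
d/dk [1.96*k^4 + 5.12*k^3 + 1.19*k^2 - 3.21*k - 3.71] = 7.84*k^3 + 15.36*k^2 + 2.38*k - 3.21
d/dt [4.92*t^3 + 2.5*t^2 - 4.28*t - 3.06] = 14.76*t^2 + 5.0*t - 4.28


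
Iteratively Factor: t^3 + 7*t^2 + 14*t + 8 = (t + 2)*(t^2 + 5*t + 4) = (t + 1)*(t + 2)*(t + 4)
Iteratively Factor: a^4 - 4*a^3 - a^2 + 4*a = (a - 4)*(a^3 - a) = a*(a - 4)*(a^2 - 1) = a*(a - 4)*(a - 1)*(a + 1)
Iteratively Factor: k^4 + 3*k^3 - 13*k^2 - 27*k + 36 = (k - 1)*(k^3 + 4*k^2 - 9*k - 36) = (k - 1)*(k + 3)*(k^2 + k - 12) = (k - 1)*(k + 3)*(k + 4)*(k - 3)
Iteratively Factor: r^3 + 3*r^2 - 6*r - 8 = (r + 4)*(r^2 - r - 2) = (r + 1)*(r + 4)*(r - 2)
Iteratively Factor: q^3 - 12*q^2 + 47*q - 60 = (q - 4)*(q^2 - 8*q + 15) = (q - 5)*(q - 4)*(q - 3)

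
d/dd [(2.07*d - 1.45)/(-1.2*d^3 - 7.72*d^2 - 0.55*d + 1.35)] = (4.968*d^3 + 10.7604*d^2 - 22.388*d + 1.997)/(1.44*d^6 + 18.528*d^5 + 60.9184*d^4 + 5.252*d^3 - 20.5415*d^2 - 1.485*d + 1.8225)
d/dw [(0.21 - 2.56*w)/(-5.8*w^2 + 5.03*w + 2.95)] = (-14.848*w^2 + 2.436*w - 8.6083)/(33.64*w^4 - 58.348*w^3 - 8.9191*w^2 + 29.677*w + 8.7025)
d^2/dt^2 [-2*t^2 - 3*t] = -4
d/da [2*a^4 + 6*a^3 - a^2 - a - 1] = 8*a^3 + 18*a^2 - 2*a - 1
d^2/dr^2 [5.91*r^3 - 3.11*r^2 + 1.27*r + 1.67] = 35.46*r - 6.22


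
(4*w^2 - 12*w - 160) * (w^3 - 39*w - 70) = 4*w^5 - 12*w^4 - 316*w^3 + 188*w^2 + 7080*w + 11200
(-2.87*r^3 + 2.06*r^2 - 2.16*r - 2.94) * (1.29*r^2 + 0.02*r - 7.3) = -3.7023*r^5 + 2.6*r^4 + 18.2058*r^3 - 18.8738*r^2 + 15.7092*r + 21.462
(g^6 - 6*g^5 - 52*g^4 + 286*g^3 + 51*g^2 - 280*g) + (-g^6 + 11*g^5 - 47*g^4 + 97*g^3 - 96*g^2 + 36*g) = 5*g^5 - 99*g^4 + 383*g^3 - 45*g^2 - 244*g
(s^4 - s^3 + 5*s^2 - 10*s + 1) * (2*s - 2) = 2*s^5 - 4*s^4 + 12*s^3 - 30*s^2 + 22*s - 2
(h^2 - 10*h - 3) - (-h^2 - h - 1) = 2*h^2 - 9*h - 2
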